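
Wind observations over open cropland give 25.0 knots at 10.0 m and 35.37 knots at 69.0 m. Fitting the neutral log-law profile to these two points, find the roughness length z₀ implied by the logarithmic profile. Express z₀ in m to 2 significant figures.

z₀ ≈ 0.095 m

Log law: V(z) ∝ ln(z/z₀). With r = V₁/V₂ = 25.0/35.37 = 0.70681,
r · ln(z₂/z₀) = ln(z₁/z₀) ⇒ ln z₀ = (ln z₁ − r·ln z₂)/(1 − r)
ln z₀ = (2.30259 − 0.70681×4.23411) / 0.29319 = -2.3539
z₀ = exp(-2.3539) = 0.09500 m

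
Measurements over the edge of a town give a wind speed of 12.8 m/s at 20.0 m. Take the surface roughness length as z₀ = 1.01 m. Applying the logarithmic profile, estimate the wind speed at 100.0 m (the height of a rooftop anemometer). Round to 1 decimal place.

19.7 m/s

Log law: V(z) ∝ ln(z/z₀), so V₂/V₁ = ln(z₂/z₀) / ln(z₁/z₀).
ln(100.0/1.01) = 4.5952, ln(20.0/1.01) = 2.9858
V₂ = 12.8 × 4.5952/2.9858 = 12.8 × 1.5390 = 19.6996 m/s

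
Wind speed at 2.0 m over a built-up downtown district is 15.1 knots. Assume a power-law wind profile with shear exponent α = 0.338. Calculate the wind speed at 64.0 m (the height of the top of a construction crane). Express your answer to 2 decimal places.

Power-law profile: V₂ = V₁ · (z₂/z₁)^α
V₂ = 15.1 × (64.0/2.0)^0.338 = 15.1 × (32.0000)^0.338
    = 15.1 × 3.2266 = 48.7212 knots

48.72 knots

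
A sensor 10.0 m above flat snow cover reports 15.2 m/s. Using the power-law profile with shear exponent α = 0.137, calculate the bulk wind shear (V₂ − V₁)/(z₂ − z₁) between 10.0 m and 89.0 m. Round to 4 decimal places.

0.0672 m/s/m

Power law: V₂ = V₁ · (z₂/z₁)^α = 15.2 × (8.9000)^0.137 = 20.5074 m/s
ΔV/Δz = (20.5074 − 15.2)/(89.0 − 10.0) = 5.3074/79.0000 = 0.06718 m/s/m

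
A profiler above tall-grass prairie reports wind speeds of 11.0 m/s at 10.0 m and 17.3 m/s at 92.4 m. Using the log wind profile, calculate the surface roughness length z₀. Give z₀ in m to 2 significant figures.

z₀ ≈ 0.21 m

Log law: V(z) ∝ ln(z/z₀). With r = V₁/V₂ = 11.0/17.3 = 0.63584,
r · ln(z₂/z₀) = ln(z₁/z₀) ⇒ ln z₀ = (ln z₁ − r·ln z₂)/(1 − r)
ln z₀ = (2.30259 − 0.63584×4.52613) / 0.36416 = -1.5798
z₀ = exp(-1.5798) = 0.2060 m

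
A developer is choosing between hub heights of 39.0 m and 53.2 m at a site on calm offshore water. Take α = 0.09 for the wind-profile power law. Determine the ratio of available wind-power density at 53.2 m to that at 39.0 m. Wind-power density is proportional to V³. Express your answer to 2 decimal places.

Speed ratio: V_B/V_A = (z_B/z_A)^α = (53.2/39.0)^0.09 = (1.3641)^0.09 = 1.02834
Power-density ratio: P_B/P_A = (V_B/V_A)³ = (1.02834)³ = 1.08745

1.09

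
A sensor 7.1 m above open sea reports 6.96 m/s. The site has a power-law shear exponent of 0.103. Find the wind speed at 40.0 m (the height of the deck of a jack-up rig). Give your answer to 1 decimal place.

8.3 m/s

Power-law profile: V₂ = V₁ · (z₂/z₁)^α
V₂ = 6.96 × (40.0/7.1)^0.103 = 6.96 × (5.6338)^0.103
    = 6.96 × 1.1949 = 8.3165 m/s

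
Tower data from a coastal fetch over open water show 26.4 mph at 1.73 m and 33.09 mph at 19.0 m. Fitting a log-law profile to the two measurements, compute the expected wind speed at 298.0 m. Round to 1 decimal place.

Log law: V ∝ ln(z/z₀). From the pair, with r = V₁/V₂ = 0.79782,
ln z₀ = (ln z₁ − r·ln z₂)/(1 − r) = (0.5481 − 0.79782×2.9444)/0.20218 = -8.9082 → z₀ = 0.0001353 m
V₃ = V₁ · ln(z₃/z₀)/ln(z₁/z₀) = 26.4 × 14.6053/9.4563 = 40.7748 mph

40.8 mph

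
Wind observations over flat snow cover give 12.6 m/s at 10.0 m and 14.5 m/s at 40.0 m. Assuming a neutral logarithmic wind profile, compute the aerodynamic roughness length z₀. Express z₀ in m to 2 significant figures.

Log law: V(z) ∝ ln(z/z₀). With r = V₁/V₂ = 12.6/14.5 = 0.86897,
r · ln(z₂/z₀) = ln(z₁/z₀) ⇒ ln z₀ = (ln z₁ − r·ln z₂)/(1 − r)
ln z₀ = (2.30259 − 0.86897×3.68888) / 0.13103 = -6.8907
z₀ = exp(-6.8907) = 0.001017 m

z₀ ≈ 0.0010 m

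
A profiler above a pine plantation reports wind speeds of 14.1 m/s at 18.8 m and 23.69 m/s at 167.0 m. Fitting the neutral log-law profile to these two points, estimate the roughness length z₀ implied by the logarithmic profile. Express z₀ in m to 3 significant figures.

Log law: V(z) ∝ ln(z/z₀). With r = V₁/V₂ = 14.1/23.69 = 0.59519,
r · ln(z₂/z₀) = ln(z₁/z₀) ⇒ ln z₀ = (ln z₁ − r·ln z₂)/(1 − r)
ln z₀ = (2.93386 − 0.59519×5.11799) / 0.40481 = -0.2774
z₀ = exp(-0.2774) = 0.7577 m

z₀ ≈ 0.758 m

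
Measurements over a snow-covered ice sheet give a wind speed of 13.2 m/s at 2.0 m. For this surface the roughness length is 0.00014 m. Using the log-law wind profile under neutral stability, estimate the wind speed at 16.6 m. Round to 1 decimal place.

Log law: V(z) ∝ ln(z/z₀), so V₂/V₁ = ln(z₂/z₀) / ln(z₁/z₀).
ln(16.6/0.00014) = 11.6833, ln(2.0/0.00014) = 9.5670
V₂ = 13.2 × 11.6833/9.5670 = 13.2 × 1.2212 = 16.1199 m/s

16.1 m/s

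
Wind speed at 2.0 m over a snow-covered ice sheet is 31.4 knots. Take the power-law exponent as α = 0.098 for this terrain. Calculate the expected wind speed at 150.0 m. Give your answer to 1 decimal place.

Power-law profile: V₂ = V₁ · (z₂/z₁)^α
V₂ = 31.4 × (150.0/2.0)^0.098 = 31.4 × (75.0000)^0.098
    = 31.4 × 1.5267 = 47.9386 knots

47.9 knots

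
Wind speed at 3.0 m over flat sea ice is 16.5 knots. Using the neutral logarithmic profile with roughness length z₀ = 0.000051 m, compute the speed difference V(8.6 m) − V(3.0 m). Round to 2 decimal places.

1.58 knots

Log law: V₂ = V₁ · ln(z₂/z₀)/ln(z₁/z₀) = 16.5 × 12.0354/10.9823 = 18.0823 knots
ΔV = 18.0823 − 16.5 = 1.5823 knots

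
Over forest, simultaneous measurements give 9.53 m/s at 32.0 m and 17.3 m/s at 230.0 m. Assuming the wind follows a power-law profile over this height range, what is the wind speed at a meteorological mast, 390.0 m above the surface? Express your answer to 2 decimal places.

20.29 m/s

First find α: α = ln(V₂/V₁)/ln(z₂/z₁) = ln(17.3/9.53)/ln(230.0/32.0) = 0.59626/1.97234 = 0.3023
Extrapolate from 230.0 m to 390.0 m: V₃ = 17.3 × (390.0/230.0)^0.3023 = 17.3 × 1.1731 = 20.2944 m/s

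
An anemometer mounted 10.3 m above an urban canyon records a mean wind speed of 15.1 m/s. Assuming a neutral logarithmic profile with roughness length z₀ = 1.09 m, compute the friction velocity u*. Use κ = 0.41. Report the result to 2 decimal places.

u* ≈ 2.76 m/s

Log law: V(z) = (u*/κ) · ln(z/z₀) ⇒ u* = κ · V / ln(z/z₀)
u* = 0.41 × 15.1 / ln(10.3/1.09) = 0.41 × 15.1 / 2.2460
   = 6.1910 / 2.2460 = 2.7565 m/s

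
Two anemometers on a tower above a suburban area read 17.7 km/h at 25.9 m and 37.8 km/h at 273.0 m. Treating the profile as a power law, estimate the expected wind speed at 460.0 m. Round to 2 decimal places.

44.72 km/h

First find α: α = ln(V₂/V₁)/ln(z₂/z₁) = ln(37.8/17.7)/ln(273.0/25.9) = 0.75874/2.35523 = 0.3222
Extrapolate from 273.0 m to 460.0 m: V₃ = 37.8 × (460.0/273.0)^0.3222 = 37.8 × 1.1830 = 44.7188 km/h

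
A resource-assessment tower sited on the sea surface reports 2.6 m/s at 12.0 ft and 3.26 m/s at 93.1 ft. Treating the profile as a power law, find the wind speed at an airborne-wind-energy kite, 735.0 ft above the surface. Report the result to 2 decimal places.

4.10 m/s

First find α: α = ln(V₂/V₁)/ln(z₂/z₁) = ln(3.26/2.6)/ln(93.1/12.0) = 0.22622/2.04877 = 0.1104
Extrapolate from 93.1 ft to 735.0 ft: V₃ = 3.26 × (735.0/93.1)^0.1104 = 3.26 × 1.2563 = 4.0954 m/s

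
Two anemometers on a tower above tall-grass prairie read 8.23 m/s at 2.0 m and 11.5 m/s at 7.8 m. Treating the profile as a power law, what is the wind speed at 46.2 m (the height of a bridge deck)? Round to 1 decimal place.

17.8 m/s

First find α: α = ln(V₂/V₁)/ln(z₂/z₁) = ln(11.5/8.23)/ln(7.8/2.0) = 0.33456/1.36098 = 0.2458
Extrapolate from 7.8 m to 46.2 m: V₃ = 11.5 × (46.2/7.8)^0.2458 = 11.5 × 1.5485 = 17.8077 m/s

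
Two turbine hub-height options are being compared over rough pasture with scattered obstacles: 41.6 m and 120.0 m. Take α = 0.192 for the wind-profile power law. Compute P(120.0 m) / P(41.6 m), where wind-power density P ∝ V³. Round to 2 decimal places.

Speed ratio: V_B/V_A = (z_B/z_A)^α = (120.0/41.6)^0.192 = (2.8846)^0.192 = 1.22557
Power-density ratio: P_B/P_A = (V_B/V_A)³ = (1.22557)³ = 1.84082

1.84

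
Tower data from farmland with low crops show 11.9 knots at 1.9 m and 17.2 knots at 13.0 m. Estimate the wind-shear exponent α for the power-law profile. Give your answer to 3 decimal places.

Power law: V₂/V₁ = (z₂/z₁)^α ⇒ α = ln(V₂/V₁) / ln(z₂/z₁)
α = ln(17.2/11.9) / ln(13.0/1.9) = ln(1.4454) / ln(6.8421)
  = 0.36837 / 1.92310 = 0.19155

α ≈ 0.192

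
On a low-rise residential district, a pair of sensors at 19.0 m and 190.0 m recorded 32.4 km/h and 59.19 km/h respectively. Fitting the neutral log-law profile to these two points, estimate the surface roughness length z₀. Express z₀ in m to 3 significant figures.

z₀ ≈ 1.17 m

Log law: V(z) ∝ ln(z/z₀). With r = V₁/V₂ = 32.4/59.19 = 0.54739,
r · ln(z₂/z₀) = ln(z₁/z₀) ⇒ ln z₀ = (ln z₁ − r·ln z₂)/(1 − r)
ln z₀ = (2.94444 − 0.54739×5.24702) / 0.45261 = 0.1597
z₀ = exp(0.1597) = 1.173 m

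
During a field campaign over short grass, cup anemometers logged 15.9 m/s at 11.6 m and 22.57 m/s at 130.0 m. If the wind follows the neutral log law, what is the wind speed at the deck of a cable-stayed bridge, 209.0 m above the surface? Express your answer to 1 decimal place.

23.9 m/s

Log law: V ∝ ln(z/z₀). From the pair, with r = V₁/V₂ = 0.70447,
ln z₀ = (ln z₁ − r·ln z₂)/(1 − r) = (2.4510 − 0.70447×4.8675)/0.29553 = -3.3095 → z₀ = 0.03653 m
V₃ = V₁ · ln(z₃/z₀)/ln(z₁/z₀) = 15.9 × 8.6519/5.7605 = 23.8805 m/s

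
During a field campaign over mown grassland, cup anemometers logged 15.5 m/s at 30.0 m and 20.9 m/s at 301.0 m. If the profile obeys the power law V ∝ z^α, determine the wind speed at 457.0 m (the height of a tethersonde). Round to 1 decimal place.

22.1 m/s

First find α: α = ln(V₂/V₁)/ln(z₂/z₁) = ln(20.9/15.5)/ln(301.0/30.0) = 0.29891/2.30591 = 0.1296
Extrapolate from 301.0 m to 457.0 m: V₃ = 20.9 × (457.0/301.0)^0.1296 = 20.9 × 1.0556 = 22.0625 m/s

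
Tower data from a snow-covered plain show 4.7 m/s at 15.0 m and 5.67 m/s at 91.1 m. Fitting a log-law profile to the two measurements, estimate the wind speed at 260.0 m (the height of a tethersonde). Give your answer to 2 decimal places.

Log law: V ∝ ln(z/z₀). From the pair, with r = V₁/V₂ = 0.82892,
ln z₀ = (ln z₁ − r·ln z₂)/(1 − r) = (2.7081 − 0.82892×4.5120)/0.17108 = -6.0325 → z₀ = 0.002399 m
V₃ = V₁ · ln(z₃/z₀)/ln(z₁/z₀) = 4.7 × 11.5932/8.7406 = 6.2339 m/s

6.23 m/s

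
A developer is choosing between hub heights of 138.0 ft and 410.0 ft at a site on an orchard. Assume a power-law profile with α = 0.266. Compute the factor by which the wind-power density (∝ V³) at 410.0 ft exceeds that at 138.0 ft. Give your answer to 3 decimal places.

2.384

Speed ratio: V_B/V_A = (z_B/z_A)^α = (410.0/138.0)^0.266 = (2.9710)^0.266 = 1.33596
Power-density ratio: P_B/P_A = (V_B/V_A)³ = (1.33596)³ = 2.38439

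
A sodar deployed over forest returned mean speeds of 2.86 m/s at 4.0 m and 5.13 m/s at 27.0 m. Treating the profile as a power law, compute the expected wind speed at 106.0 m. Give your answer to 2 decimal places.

7.80 m/s

First find α: α = ln(V₂/V₁)/ln(z₂/z₁) = ln(5.13/2.86)/ln(27.0/4.0) = 0.58428/1.90954 = 0.3060
Extrapolate from 27.0 m to 106.0 m: V₃ = 5.13 × (106.0/27.0)^0.3060 = 5.13 × 1.5196 = 7.7957 m/s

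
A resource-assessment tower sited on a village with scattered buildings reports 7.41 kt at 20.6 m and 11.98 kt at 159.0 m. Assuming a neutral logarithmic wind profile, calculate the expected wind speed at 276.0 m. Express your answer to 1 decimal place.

Log law: V ∝ ln(z/z₀). From the pair, with r = V₁/V₂ = 0.61853,
ln z₀ = (ln z₁ − r·ln z₂)/(1 − r) = (3.0253 − 0.61853×5.0689)/0.38147 = -0.2883 → z₀ = 0.7495 m
V₃ = V₁ · ln(z₃/z₀)/ln(z₁/z₀) = 7.41 × 5.9087/3.3136 = 13.2133 kt

13.2 kt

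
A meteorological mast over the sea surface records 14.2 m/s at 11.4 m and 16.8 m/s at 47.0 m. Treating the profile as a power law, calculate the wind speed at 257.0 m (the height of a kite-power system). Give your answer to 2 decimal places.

20.55 m/s

First find α: α = ln(V₂/V₁)/ln(z₂/z₁) = ln(16.8/14.2)/ln(47.0/11.4) = 0.16814/1.41653 = 0.1187
Extrapolate from 47.0 m to 257.0 m: V₃ = 16.8 × (257.0/47.0)^0.1187 = 16.8 × 1.2234 = 20.5536 m/s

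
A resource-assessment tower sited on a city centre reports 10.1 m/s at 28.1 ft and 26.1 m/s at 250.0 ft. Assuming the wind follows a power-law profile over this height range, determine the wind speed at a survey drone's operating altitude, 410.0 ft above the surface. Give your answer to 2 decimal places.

32.36 m/s

First find α: α = ln(V₂/V₁)/ln(z₂/z₁) = ln(26.1/10.1)/ln(250.0/28.1) = 0.94940/2.18569 = 0.4344
Extrapolate from 250.0 ft to 410.0 ft: V₃ = 26.1 × (410.0/250.0)^0.4344 = 26.1 × 1.2397 = 32.3566 m/s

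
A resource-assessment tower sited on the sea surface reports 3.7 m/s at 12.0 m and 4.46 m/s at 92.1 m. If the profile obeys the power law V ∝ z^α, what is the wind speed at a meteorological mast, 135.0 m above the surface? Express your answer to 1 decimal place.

4.6 m/s

First find α: α = ln(V₂/V₁)/ln(z₂/z₁) = ln(4.46/3.7)/ln(92.1/12.0) = 0.18682/2.03797 = 0.0917
Extrapolate from 92.1 m to 135.0 m: V₃ = 4.46 × (135.0/92.1)^0.0917 = 4.46 × 1.0357 = 4.6191 m/s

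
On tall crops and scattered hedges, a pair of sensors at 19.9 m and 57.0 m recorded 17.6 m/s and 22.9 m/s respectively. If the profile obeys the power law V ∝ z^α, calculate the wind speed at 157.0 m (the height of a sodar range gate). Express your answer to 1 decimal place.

29.5 m/s

First find α: α = ln(V₂/V₁)/ln(z₂/z₁) = ln(22.9/17.6)/ln(57.0/19.9) = 0.26324/1.05233 = 0.2501
Extrapolate from 57.0 m to 157.0 m: V₃ = 22.9 × (157.0/57.0)^0.2501 = 22.9 × 1.2885 = 29.5057 m/s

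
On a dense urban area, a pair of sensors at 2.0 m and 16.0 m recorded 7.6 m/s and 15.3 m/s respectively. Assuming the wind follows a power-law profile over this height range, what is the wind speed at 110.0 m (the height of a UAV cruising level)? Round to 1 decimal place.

29.3 m/s

First find α: α = ln(V₂/V₁)/ln(z₂/z₁) = ln(15.3/7.6)/ln(16.0/2.0) = 0.69970/2.07944 = 0.3365
Extrapolate from 16.0 m to 110.0 m: V₃ = 15.3 × (110.0/16.0)^0.3365 = 15.3 × 1.9131 = 29.2700 m/s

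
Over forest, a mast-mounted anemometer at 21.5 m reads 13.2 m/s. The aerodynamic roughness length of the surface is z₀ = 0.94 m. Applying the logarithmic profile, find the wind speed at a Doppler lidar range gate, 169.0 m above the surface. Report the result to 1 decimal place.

Log law: V(z) ∝ ln(z/z₀), so V₂/V₁ = ln(z₂/z₀) / ln(z₁/z₀).
ln(169.0/0.94) = 5.1918, ln(21.5/0.94) = 3.1299
V₂ = 13.2 × 5.1918/3.1299 = 13.2 × 1.6588 = 21.8955 m/s

21.9 m/s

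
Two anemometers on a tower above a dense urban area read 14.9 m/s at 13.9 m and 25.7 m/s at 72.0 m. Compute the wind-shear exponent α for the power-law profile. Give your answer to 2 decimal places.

Power law: V₂/V₁ = (z₂/z₁)^α ⇒ α = ln(V₂/V₁) / ln(z₂/z₁)
α = ln(25.7/14.9) / ln(72.0/13.9) = ln(1.7248) / ln(5.1799)
  = 0.54513 / 1.64478 = 0.33143

α ≈ 0.33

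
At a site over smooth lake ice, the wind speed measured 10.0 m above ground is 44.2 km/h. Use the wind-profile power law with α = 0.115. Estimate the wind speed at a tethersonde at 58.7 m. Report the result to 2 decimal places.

Power-law profile: V₂ = V₁ · (z₂/z₁)^α
V₂ = 44.2 × (58.7/10.0)^0.115 = 44.2 × (5.8700)^0.115
    = 44.2 × 1.2257 = 54.1771 km/h

54.18 km/h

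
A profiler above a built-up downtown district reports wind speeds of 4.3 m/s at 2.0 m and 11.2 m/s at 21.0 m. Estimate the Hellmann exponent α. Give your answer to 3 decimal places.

α ≈ 0.407

Power law: V₂/V₁ = (z₂/z₁)^α ⇒ α = ln(V₂/V₁) / ln(z₂/z₁)
α = ln(11.2/4.3) / ln(21.0/2.0) = ln(2.6047) / ln(10.5000)
  = 0.95730 / 2.35138 = 0.40712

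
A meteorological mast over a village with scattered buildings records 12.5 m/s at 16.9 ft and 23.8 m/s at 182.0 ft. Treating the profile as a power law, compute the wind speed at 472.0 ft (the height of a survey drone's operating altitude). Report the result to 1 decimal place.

30.8 m/s

First find α: α = ln(V₂/V₁)/ln(z₂/z₁) = ln(23.8/12.5)/ln(182.0/16.9) = 0.64396/2.37669 = 0.2709
Extrapolate from 182.0 ft to 472.0 ft: V₃ = 23.8 × (472.0/182.0)^0.2709 = 23.8 × 1.2946 = 30.8116 m/s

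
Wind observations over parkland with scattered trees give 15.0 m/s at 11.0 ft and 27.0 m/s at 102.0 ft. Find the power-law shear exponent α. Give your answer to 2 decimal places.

Power law: V₂/V₁ = (z₂/z₁)^α ⇒ α = ln(V₂/V₁) / ln(z₂/z₁)
α = ln(27.0/15.0) / ln(102.0/11.0) = ln(1.8000) / ln(9.2727)
  = 0.58779 / 2.22708 = 0.26393

α ≈ 0.26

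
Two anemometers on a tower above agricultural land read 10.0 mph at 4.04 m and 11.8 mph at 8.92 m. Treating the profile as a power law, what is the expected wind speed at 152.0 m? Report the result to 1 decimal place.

First find α: α = ln(V₂/V₁)/ln(z₂/z₁) = ln(11.8/10.0)/ln(8.92/4.04) = 0.16551/0.79205 = 0.2090
Extrapolate from 8.92 m to 152.0 m: V₃ = 11.8 × (152.0/8.92)^0.2090 = 11.8 × 1.8086 = 21.3414 mph

21.3 mph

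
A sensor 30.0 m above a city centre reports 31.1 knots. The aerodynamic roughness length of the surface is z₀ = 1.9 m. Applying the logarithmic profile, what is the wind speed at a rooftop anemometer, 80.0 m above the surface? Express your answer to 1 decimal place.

42.2 knots

Log law: V(z) ∝ ln(z/z₀), so V₂/V₁ = ln(z₂/z₀) / ln(z₁/z₀).
ln(80.0/1.9) = 3.7402, ln(30.0/1.9) = 2.7593
V₂ = 31.1 × 3.7402/2.7593 = 31.1 × 1.3555 = 42.1547 knots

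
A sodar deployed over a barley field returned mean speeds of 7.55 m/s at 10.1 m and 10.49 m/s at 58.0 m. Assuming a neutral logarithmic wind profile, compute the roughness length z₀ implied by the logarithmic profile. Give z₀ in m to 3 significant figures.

Log law: V(z) ∝ ln(z/z₀). With r = V₁/V₂ = 7.55/10.49 = 0.71973,
r · ln(z₂/z₀) = ln(z₁/z₀) ⇒ ln z₀ = (ln z₁ − r·ln z₂)/(1 − r)
ln z₀ = (2.31254 − 0.71973×4.06044) / 0.28027 = -2.1761
z₀ = exp(-2.1761) = 0.1135 m

z₀ ≈ 0.113 m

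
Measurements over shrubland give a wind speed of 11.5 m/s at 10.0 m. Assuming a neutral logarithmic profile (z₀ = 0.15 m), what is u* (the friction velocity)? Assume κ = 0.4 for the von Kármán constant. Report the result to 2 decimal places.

Log law: V(z) = (u*/κ) · ln(z/z₀) ⇒ u* = κ · V / ln(z/z₀)
u* = 0.4 × 11.5 / ln(10.0/0.15) = 0.4 × 11.5 / 4.1997
   = 4.6000 / 4.1997 = 1.0953 m/s

u* ≈ 1.10 m/s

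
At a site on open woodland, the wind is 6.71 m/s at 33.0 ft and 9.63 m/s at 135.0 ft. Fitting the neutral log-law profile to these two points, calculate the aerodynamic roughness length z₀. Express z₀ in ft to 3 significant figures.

Log law: V(z) ∝ ln(z/z₀). With r = V₁/V₂ = 6.71/9.63 = 0.69678,
r · ln(z₂/z₀) = ln(z₁/z₀) ⇒ ln z₀ = (ln z₁ − r·ln z₂)/(1 − r)
ln z₀ = (3.49651 − 0.69678×4.90527) / 0.30322 = 0.2592
z₀ = exp(0.2592) = 1.296 ft

z₀ ≈ 1.30 ft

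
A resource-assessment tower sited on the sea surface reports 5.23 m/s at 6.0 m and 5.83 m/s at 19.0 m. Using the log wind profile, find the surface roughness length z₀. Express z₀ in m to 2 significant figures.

Log law: V(z) ∝ ln(z/z₀). With r = V₁/V₂ = 5.23/5.83 = 0.89708,
r · ln(z₂/z₀) = ln(z₁/z₀) ⇒ ln z₀ = (ln z₁ − r·ln z₂)/(1 − r)
ln z₀ = (1.79176 − 0.89708×2.94444) / 0.10292 = -8.2558
z₀ = exp(-8.2558) = 0.0002598 m

z₀ ≈ 0.00026 m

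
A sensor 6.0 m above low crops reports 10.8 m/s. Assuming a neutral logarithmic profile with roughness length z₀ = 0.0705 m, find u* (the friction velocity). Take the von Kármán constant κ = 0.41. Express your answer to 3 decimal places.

Log law: V(z) = (u*/κ) · ln(z/z₀) ⇒ u* = κ · V / ln(z/z₀)
u* = 0.41 × 10.8 / ln(6.0/0.0705) = 0.41 × 10.8 / 4.4439
   = 4.4280 / 4.4439 = 0.9964 m/s

u* ≈ 0.996 m/s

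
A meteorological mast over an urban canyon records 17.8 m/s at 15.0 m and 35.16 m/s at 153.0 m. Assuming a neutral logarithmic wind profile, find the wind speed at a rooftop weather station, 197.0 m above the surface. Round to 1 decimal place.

37.0 m/s

Log law: V ∝ ln(z/z₀). From the pair, with r = V₁/V₂ = 0.50626,
ln z₀ = (ln z₁ − r·ln z₂)/(1 − r) = (2.7081 − 0.50626×5.0304)/0.49374 = 0.3268 → z₀ = 1.387 m
V₃ = V₁ · ln(z₃/z₀)/ln(z₁/z₀) = 17.8 × 4.9564/2.3813 = 37.0494 m/s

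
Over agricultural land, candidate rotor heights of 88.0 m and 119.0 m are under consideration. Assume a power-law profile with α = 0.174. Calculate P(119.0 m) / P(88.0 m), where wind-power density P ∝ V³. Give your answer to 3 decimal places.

Speed ratio: V_B/V_A = (z_B/z_A)^α = (119.0/88.0)^0.174 = (1.3523)^0.174 = 1.05391
Power-density ratio: P_B/P_A = (V_B/V_A)³ = (1.05391)³ = 1.17062

1.171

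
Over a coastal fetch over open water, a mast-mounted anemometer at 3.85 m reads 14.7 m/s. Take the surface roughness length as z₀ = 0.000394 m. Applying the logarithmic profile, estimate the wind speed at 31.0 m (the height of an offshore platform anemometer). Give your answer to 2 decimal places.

Log law: V(z) ∝ ln(z/z₀), so V₂/V₁ = ln(z₂/z₀) / ln(z₁/z₀).
ln(31.0/0.000394) = 11.2731, ln(3.85/0.000394) = 9.1872
V₂ = 14.7 × 11.2731/9.1872 = 14.7 × 1.2270 = 18.0376 m/s

18.04 m/s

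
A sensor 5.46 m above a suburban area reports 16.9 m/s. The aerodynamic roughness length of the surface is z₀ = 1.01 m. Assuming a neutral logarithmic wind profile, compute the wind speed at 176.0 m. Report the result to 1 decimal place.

51.7 m/s

Log law: V(z) ∝ ln(z/z₀), so V₂/V₁ = ln(z₂/z₀) / ln(z₁/z₀).
ln(176.0/1.01) = 5.1605, ln(5.46/1.01) = 1.6875
V₂ = 16.9 × 5.1605/1.6875 = 16.9 × 3.0581 = 51.6818 m/s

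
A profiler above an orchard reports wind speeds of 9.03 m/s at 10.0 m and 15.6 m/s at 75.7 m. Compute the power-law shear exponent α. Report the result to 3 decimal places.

Power law: V₂/V₁ = (z₂/z₁)^α ⇒ α = ln(V₂/V₁) / ln(z₂/z₁)
α = ln(15.6/9.03) / ln(75.7/10.0) = ln(1.7276) / ln(7.5700)
  = 0.54672 / 2.02419 = 0.27009

α ≈ 0.270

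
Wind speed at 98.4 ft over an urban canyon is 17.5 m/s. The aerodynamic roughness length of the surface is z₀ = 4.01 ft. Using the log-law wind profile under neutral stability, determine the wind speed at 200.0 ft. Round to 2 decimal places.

21.38 m/s

Log law: V(z) ∝ ln(z/z₀), so V₂/V₁ = ln(z₂/z₀) / ln(z₁/z₀).
ln(200.0/4.01) = 3.9095, ln(98.4/4.01) = 3.2002
V₂ = 17.5 × 3.9095/3.2002 = 17.5 × 1.2216 = 21.3786 m/s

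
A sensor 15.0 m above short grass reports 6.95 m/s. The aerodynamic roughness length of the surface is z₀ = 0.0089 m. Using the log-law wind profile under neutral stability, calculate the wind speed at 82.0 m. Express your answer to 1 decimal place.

8.5 m/s

Log law: V(z) ∝ ln(z/z₀), so V₂/V₁ = ln(z₂/z₀) / ln(z₁/z₀).
ln(82.0/0.0089) = 9.1284, ln(15.0/0.0089) = 7.4298
V₂ = 6.95 × 9.1284/7.4298 = 6.95 × 1.2286 = 8.5390 m/s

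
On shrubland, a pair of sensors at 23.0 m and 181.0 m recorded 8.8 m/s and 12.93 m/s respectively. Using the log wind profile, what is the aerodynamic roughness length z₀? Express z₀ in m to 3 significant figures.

Log law: V(z) ∝ ln(z/z₀). With r = V₁/V₂ = 8.8/12.93 = 0.68059,
r · ln(z₂/z₀) = ln(z₁/z₀) ⇒ ln z₀ = (ln z₁ − r·ln z₂)/(1 − r)
ln z₀ = (3.13549 − 0.68059×5.19850) / 0.31941 = -1.2603
z₀ = exp(-1.2603) = 0.2836 m

z₀ ≈ 0.284 m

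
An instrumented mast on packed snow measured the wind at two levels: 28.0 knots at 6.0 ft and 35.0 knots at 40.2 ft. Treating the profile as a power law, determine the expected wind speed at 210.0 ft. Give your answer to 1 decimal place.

42.5 knots

First find α: α = ln(V₂/V₁)/ln(z₂/z₁) = ln(35.0/28.0)/ln(40.2/6.0) = 0.22314/1.90211 = 0.1173
Extrapolate from 40.2 ft to 210.0 ft: V₃ = 35.0 × (210.0/40.2)^0.1173 = 35.0 × 1.2140 = 42.4912 knots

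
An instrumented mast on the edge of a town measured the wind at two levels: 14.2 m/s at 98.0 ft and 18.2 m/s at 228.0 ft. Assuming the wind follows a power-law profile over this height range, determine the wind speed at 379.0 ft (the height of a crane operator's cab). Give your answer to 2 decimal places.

21.13 m/s

First find α: α = ln(V₂/V₁)/ln(z₂/z₁) = ln(18.2/14.2)/ln(228.0/98.0) = 0.24818/0.84438 = 0.2939
Extrapolate from 228.0 ft to 379.0 ft: V₃ = 18.2 × (379.0/228.0)^0.2939 = 18.2 × 1.1611 = 21.1320 m/s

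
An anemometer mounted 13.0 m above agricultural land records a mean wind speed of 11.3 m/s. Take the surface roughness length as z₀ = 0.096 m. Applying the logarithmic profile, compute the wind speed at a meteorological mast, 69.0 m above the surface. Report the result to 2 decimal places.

15.14 m/s

Log law: V(z) ∝ ln(z/z₀), so V₂/V₁ = ln(z₂/z₀) / ln(z₁/z₀).
ln(69.0/0.096) = 6.5775, ln(13.0/0.096) = 4.9084
V₂ = 11.3 × 6.5775/4.9084 = 11.3 × 1.3401 = 15.1427 m/s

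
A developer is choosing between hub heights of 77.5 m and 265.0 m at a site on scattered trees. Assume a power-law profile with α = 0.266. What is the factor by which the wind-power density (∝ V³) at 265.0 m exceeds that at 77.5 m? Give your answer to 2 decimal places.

2.67

Speed ratio: V_B/V_A = (z_B/z_A)^α = (265.0/77.5)^0.266 = (3.4194)^0.266 = 1.38685
Power-density ratio: P_B/P_A = (V_B/V_A)³ = (1.38685)³ = 2.66740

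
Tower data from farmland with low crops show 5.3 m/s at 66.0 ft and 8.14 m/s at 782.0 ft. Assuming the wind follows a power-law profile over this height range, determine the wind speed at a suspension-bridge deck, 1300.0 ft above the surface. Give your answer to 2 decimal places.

First find α: α = ln(V₂/V₁)/ln(z₂/z₁) = ln(8.14/5.3)/ln(782.0/66.0) = 0.42908/2.47220 = 0.1736
Extrapolate from 782.0 ft to 1300.0 ft: V₃ = 8.14 × (1300.0/782.0)^0.1736 = 8.14 × 1.0922 = 8.8907 m/s

8.89 m/s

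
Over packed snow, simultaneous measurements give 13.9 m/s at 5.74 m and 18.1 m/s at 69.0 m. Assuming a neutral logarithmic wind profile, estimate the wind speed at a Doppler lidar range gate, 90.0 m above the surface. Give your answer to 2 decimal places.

18.55 m/s

Log law: V ∝ ln(z/z₀). From the pair, with r = V₁/V₂ = 0.76796,
ln z₀ = (ln z₁ − r·ln z₂)/(1 − r) = (1.7475 − 0.76796×4.2341)/0.23204 = -6.4822 → z₀ = 0.001531 m
V₃ = V₁ · ln(z₃/z₀)/ln(z₁/z₀) = 13.9 × 10.9820/8.2296 = 18.5488 m/s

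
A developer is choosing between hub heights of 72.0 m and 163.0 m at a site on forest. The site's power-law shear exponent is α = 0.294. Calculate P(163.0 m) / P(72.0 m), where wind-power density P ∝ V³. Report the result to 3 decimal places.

2.056

Speed ratio: V_B/V_A = (z_B/z_A)^α = (163.0/72.0)^0.294 = (2.2639)^0.294 = 1.27153
Power-density ratio: P_B/P_A = (V_B/V_A)³ = (1.27153)³ = 2.05581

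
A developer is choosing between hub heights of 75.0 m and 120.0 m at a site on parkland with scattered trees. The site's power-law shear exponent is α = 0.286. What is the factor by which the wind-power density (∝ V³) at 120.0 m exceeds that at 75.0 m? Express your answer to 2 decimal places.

1.50

Speed ratio: V_B/V_A = (z_B/z_A)^α = (120.0/75.0)^0.286 = (1.6000)^0.286 = 1.14387
Power-density ratio: P_B/P_A = (V_B/V_A)³ = (1.14387)³ = 1.49670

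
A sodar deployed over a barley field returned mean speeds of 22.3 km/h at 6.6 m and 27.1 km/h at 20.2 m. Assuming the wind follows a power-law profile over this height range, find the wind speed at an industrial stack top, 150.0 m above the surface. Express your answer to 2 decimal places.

First find α: α = ln(V₂/V₁)/ln(z₂/z₁) = ln(27.1/22.3)/ln(20.2/6.6) = 0.19495/1.11861 = 0.1743
Extrapolate from 20.2 m to 150.0 m: V₃ = 27.1 × (150.0/20.2)^0.1743 = 27.1 × 1.4182 = 38.4342 km/h

38.43 km/h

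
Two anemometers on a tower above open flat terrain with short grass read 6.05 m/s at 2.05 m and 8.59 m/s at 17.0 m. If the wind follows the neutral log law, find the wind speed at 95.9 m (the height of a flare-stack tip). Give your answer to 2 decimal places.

Log law: V ∝ ln(z/z₀). From the pair, with r = V₁/V₂ = 0.70431,
ln z₀ = (ln z₁ − r·ln z₂)/(1 − r) = (0.7178 − 0.70431×2.8332)/0.29569 = -4.3207 → z₀ = 0.01329 m
V₃ = V₁ · ln(z₃/z₀)/ln(z₁/z₀) = 6.05 × 8.8841/5.0386 = 10.6674 m/s

10.67 m/s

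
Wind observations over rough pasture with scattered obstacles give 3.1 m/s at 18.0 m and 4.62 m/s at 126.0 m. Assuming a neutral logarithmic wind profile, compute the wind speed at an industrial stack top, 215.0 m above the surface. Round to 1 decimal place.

Log law: V ∝ ln(z/z₀). From the pair, with r = V₁/V₂ = 0.67100,
ln z₀ = (ln z₁ − r·ln z₂)/(1 − r) = (2.8904 − 0.67100×4.8363)/0.32900 = -1.0783 → z₀ = 0.3402 m
V₃ = V₁ · ln(z₃/z₀)/ln(z₁/z₀) = 3.1 × 6.4489/3.9686 = 5.0374 m/s

5.0 m/s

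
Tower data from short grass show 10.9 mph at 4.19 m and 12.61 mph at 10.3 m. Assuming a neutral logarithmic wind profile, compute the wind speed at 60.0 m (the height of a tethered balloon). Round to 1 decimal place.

16.0 mph

Log law: V ∝ ln(z/z₀). From the pair, with r = V₁/V₂ = 0.86439,
ln z₀ = (ln z₁ − r·ln z₂)/(1 − r) = (1.4327 − 0.86439×2.3321)/0.13561 = -4.3006 → z₀ = 0.01356 m
V₃ = V₁ · ln(z₃/z₀)/ln(z₁/z₀) = 10.9 × 8.3949/5.7333 = 15.9603 mph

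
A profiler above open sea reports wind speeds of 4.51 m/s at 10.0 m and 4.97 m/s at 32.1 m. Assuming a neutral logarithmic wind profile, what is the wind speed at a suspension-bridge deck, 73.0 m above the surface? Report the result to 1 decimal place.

Log law: V ∝ ln(z/z₀). From the pair, with r = V₁/V₂ = 0.90744,
ln z₀ = (ln z₁ − r·ln z₂)/(1 − r) = (2.3026 − 0.90744×3.4689)/0.09256 = -9.1319 → z₀ = 0.0001082 m
V₃ = V₁ · ln(z₃/z₀)/ln(z₁/z₀) = 4.51 × 13.4224/11.4345 = 5.2941 m/s

5.3 m/s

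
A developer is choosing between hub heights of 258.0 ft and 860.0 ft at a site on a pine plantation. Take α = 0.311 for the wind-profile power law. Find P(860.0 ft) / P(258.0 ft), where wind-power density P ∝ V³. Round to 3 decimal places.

3.075

Speed ratio: V_B/V_A = (z_B/z_A)^α = (860.0/258.0)^0.311 = (3.3333)^0.311 = 1.45417
Power-density ratio: P_B/P_A = (V_B/V_A)³ = (1.45417)³ = 3.07501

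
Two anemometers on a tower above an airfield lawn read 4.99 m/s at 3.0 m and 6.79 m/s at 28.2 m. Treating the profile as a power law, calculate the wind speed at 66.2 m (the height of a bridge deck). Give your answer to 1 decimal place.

7.6 m/s

First find α: α = ln(V₂/V₁)/ln(z₂/z₁) = ln(6.79/4.99)/ln(28.2/3.0) = 0.30802/2.24071 = 0.1375
Extrapolate from 28.2 m to 66.2 m: V₃ = 6.79 × (66.2/28.2)^0.1375 = 6.79 × 1.1245 = 7.6351 m/s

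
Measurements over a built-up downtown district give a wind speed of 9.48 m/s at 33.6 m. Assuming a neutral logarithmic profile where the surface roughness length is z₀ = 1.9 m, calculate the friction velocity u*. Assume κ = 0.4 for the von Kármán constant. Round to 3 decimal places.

u* ≈ 1.320 m/s

Log law: V(z) = (u*/κ) · ln(z/z₀) ⇒ u* = κ · V / ln(z/z₀)
u* = 0.4 × 9.48 / ln(33.6/1.9) = 0.4 × 9.48 / 2.8727
   = 3.7920 / 2.8727 = 1.3200 m/s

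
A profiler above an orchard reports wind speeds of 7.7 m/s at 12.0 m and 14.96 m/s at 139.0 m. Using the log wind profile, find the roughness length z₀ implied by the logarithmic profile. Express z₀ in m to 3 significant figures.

z₀ ≈ 0.893 m

Log law: V(z) ∝ ln(z/z₀). With r = V₁/V₂ = 7.7/14.96 = 0.51471,
r · ln(z₂/z₀) = ln(z₁/z₀) ⇒ ln z₀ = (ln z₁ − r·ln z₂)/(1 − r)
ln z₀ = (2.48491 − 0.51471×4.93447) / 0.48529 = -0.1131
z₀ = exp(-0.1131) = 0.8930 m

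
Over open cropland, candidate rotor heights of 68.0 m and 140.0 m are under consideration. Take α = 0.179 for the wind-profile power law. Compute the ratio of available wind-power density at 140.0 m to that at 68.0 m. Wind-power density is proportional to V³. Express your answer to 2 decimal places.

1.47

Speed ratio: V_B/V_A = (z_B/z_A)^α = (140.0/68.0)^0.179 = (2.0588)^0.179 = 1.13799
Power-density ratio: P_B/P_A = (V_B/V_A)³ = (1.13799)³ = 1.47371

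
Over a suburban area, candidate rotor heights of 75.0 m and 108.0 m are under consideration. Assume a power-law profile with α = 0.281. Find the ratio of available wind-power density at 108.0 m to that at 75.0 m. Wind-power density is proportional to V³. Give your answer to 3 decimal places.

Speed ratio: V_B/V_A = (z_B/z_A)^α = (108.0/75.0)^0.281 = (1.4400)^0.281 = 1.10790
Power-density ratio: P_B/P_A = (V_B/V_A)³ = (1.10790)³ = 1.35988

1.360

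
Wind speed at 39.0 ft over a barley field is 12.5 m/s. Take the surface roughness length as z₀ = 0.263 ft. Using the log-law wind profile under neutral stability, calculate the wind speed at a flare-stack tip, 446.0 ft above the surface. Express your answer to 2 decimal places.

Log law: V(z) ∝ ln(z/z₀), so V₂/V₁ = ln(z₂/z₀) / ln(z₁/z₀).
ln(446.0/0.263) = 7.4359, ln(39.0/0.263) = 4.9992
V₂ = 12.5 × 7.4359/4.9992 = 12.5 × 1.4874 = 18.5929 m/s

18.59 m/s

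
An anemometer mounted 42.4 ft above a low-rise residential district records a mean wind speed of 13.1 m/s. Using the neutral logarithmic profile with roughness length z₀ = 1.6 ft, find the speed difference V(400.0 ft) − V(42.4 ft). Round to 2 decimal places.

Log law: V₂ = V₁ · ln(z₂/z₀)/ln(z₁/z₀) = 13.1 × 5.5215/3.2771 = 22.0714 m/s
ΔV = 22.0714 − 13.1 = 8.9714 m/s

8.97 m/s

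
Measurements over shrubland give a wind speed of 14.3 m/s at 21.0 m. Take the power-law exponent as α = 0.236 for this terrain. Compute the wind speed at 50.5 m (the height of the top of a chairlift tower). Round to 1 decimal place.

Power-law profile: V₂ = V₁ · (z₂/z₁)^α
V₂ = 14.3 × (50.5/21.0)^0.236 = 14.3 × (2.4048)^0.236
    = 14.3 × 1.2301 = 17.5901 m/s

17.6 m/s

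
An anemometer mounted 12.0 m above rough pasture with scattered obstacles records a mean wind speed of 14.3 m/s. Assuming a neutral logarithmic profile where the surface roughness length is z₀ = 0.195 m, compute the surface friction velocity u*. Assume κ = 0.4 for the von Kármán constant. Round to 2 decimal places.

Log law: V(z) = (u*/κ) · ln(z/z₀) ⇒ u* = κ · V / ln(z/z₀)
u* = 0.4 × 14.3 / ln(12.0/0.195) = 0.4 × 14.3 / 4.1197
   = 5.7200 / 4.1197 = 1.3885 m/s

u* ≈ 1.39 m/s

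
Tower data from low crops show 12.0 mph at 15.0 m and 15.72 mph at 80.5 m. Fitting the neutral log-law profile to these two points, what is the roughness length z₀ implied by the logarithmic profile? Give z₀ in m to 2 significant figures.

Log law: V(z) ∝ ln(z/z₀). With r = V₁/V₂ = 12.0/15.72 = 0.76336,
r · ln(z₂/z₀) = ln(z₁/z₀) ⇒ ln z₀ = (ln z₁ − r·ln z₂)/(1 − r)
ln z₀ = (2.70805 − 0.76336×4.38826) / 0.23664 = -2.7120
z₀ = exp(-2.7120) = 0.06641 m

z₀ ≈ 0.066 m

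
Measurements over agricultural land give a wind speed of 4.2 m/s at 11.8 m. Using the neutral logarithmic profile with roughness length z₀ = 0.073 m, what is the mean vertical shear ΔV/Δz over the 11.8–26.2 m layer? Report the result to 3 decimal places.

Log law: V₂ = V₁ · ln(z₂/z₀)/ln(z₁/z₀) = 4.2 × 5.8831/5.0854 = 4.8588 m/s
ΔV/Δz = (4.8588 − 4.2)/(26.2 − 11.8) = 0.6588/14.4000 = 0.04575 m/s/m

0.046 m/s/m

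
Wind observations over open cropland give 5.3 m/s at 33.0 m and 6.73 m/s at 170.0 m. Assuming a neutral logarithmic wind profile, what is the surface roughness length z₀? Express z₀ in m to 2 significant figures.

Log law: V(z) ∝ ln(z/z₀). With r = V₁/V₂ = 5.3/6.73 = 0.78752,
r · ln(z₂/z₀) = ln(z₁/z₀) ⇒ ln z₀ = (ln z₁ − r·ln z₂)/(1 − r)
ln z₀ = (3.49651 − 0.78752×5.13580) / 0.21248 = -2.5792
z₀ = exp(-2.5792) = 0.07584 m

z₀ ≈ 0.076 m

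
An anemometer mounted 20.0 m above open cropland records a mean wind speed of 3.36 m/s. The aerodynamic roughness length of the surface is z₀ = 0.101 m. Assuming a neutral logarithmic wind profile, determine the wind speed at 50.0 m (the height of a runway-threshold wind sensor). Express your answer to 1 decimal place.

Log law: V(z) ∝ ln(z/z₀), so V₂/V₁ = ln(z₂/z₀) / ln(z₁/z₀).
ln(50.0/0.101) = 6.2047, ln(20.0/0.101) = 5.2884
V₂ = 3.36 × 6.2047/5.2884 = 3.36 × 1.1733 = 3.9422 m/s

3.9 m/s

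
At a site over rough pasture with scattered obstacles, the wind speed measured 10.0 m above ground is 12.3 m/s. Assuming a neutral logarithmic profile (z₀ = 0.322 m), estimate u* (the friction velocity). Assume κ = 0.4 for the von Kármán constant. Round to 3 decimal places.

u* ≈ 1.432 m/s

Log law: V(z) = (u*/κ) · ln(z/z₀) ⇒ u* = κ · V / ln(z/z₀)
u* = 0.4 × 12.3 / ln(10.0/0.322) = 0.4 × 12.3 / 3.4358
   = 4.9200 / 3.4358 = 1.4320 m/s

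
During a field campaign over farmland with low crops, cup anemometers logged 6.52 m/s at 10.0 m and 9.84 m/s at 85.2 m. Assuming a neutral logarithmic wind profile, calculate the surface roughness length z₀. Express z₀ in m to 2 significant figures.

Log law: V(z) ∝ ln(z/z₀). With r = V₁/V₂ = 6.52/9.84 = 0.66260,
r · ln(z₂/z₀) = ln(z₁/z₀) ⇒ ln z₀ = (ln z₁ − r·ln z₂)/(1 − r)
ln z₀ = (2.30259 − 0.66260×4.44500) / 0.33740 = -1.9048
z₀ = exp(-1.9048) = 0.1489 m

z₀ ≈ 0.15 m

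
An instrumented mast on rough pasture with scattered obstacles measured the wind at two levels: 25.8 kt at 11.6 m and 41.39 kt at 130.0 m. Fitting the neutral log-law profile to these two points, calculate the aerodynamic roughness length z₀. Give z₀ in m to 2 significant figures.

z₀ ≈ 0.21 m

Log law: V(z) ∝ ln(z/z₀). With r = V₁/V₂ = 25.8/41.39 = 0.62334,
r · ln(z₂/z₀) = ln(z₁/z₀) ⇒ ln z₀ = (ln z₁ − r·ln z₂)/(1 − r)
ln z₀ = (2.45101 − 0.62334×4.86753) / 0.37666 = -1.5481
z₀ = exp(-1.5481) = 0.2126 m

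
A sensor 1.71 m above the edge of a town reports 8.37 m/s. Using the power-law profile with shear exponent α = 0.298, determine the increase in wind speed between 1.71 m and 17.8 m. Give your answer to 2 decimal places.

8.45 m/s

Power law: V₂ = V₁ · (z₂/z₁)^α = 8.37 × (10.4094)^0.298 = 16.8236 m/s
ΔV = 16.8236 − 8.37 = 8.4536 m/s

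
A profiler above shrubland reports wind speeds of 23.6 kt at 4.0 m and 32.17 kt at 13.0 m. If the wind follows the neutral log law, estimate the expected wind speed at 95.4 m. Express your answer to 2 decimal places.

Log law: V ∝ ln(z/z₀). From the pair, with r = V₁/V₂ = 0.73360,
ln z₀ = (ln z₁ − r·ln z₂)/(1 − r) = (1.3863 − 0.73360×2.5649)/0.26640 = -1.8595 → z₀ = 0.1558 m
V₃ = V₁ · ln(z₃/z₀)/ln(z₁/z₀) = 23.6 × 6.4176/3.2458 = 46.6620 kt

46.66 kt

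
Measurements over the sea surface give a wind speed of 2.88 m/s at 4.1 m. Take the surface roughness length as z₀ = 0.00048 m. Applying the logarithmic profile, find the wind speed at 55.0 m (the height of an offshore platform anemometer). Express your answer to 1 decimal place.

Log law: V(z) ∝ ln(z/z₀), so V₂/V₁ = ln(z₂/z₀) / ln(z₁/z₀).
ln(55.0/0.00048) = 11.6491, ln(4.1/0.00048) = 9.0527
V₂ = 2.88 × 11.6491/9.0527 = 2.88 × 1.2868 = 3.7060 m/s

3.7 m/s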